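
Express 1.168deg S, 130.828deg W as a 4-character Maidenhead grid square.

CI48

Add 180° to longitude and 90° to latitude: 49.17, 88.83.
Field: lon ⌊49.17/20⌋ = 2 → C; lat ⌊88.83/10⌋ = 8 → I.
Square: lon ⌊9.17/2⌋ = 4; lat ⌊8.83/1⌋ = 8.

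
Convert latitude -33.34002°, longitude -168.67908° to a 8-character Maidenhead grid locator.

Shift to the Maidenhead origin (180°W, 90°S): lon 11.32092, lat 56.65998.
Field: 11.32092/20 → 0 → A, 56.65998/10 → 5 → F; chars AF.
Square: 11.32092/2 → 5, 6.65998/1 → 6; chars 56.
Subsquare: 1.32092/0.0833333 → 15 → p, 0.65998/0.0416667 → 15 → p; chars pp.
Extended square: 0.07092/0.00833333 → 8, 0.03498/0.00416667 → 8; chars 88.

AF56pp88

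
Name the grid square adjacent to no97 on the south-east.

OO06

Longitude square 9; +1 → 10, wraps to 0, carry into field.
Longitude field N = 13; +1 → 14 = O.
Latitude square 7; −1 → 6.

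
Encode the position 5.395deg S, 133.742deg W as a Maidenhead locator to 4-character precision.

Shift to the Maidenhead origin (180°W, 90°S): lon 46.26, lat 84.61.
Field (20°×10°, letters A–R): 46.26/20 → 2 → C, 84.61/10 → 8 → I; chars CI.
Square (2°×1°, digits 0–9): 6.26/2 → 3, 4.61/1 → 4; chars 34.

CI34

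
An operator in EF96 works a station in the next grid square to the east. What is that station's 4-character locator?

FF06

Longitude square 9; +1 → 10, wraps to 0, carry into field.
Longitude field E = 4; +1 → 5 = F.
The latitude characters are unchanged.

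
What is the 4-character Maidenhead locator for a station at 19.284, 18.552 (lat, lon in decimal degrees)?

Add 180° to longitude and 90° to latitude: 198.55, 109.28.
Field: 198.55/20 → 9 → J, 109.28/10 → 10 → K; chars JK.
Square: 18.55/2 → 9, 9.28/1 → 9; chars 99.

JK99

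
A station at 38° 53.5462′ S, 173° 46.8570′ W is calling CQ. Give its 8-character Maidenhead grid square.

Shift to the Maidenhead origin (180°W, 90°S): lon 6.21905, lat 51.10756.
Field: lon ⌊6.21905/20⌋ = 0 → A; lat ⌊51.10756/10⌋ = 5 → F.
Square: lon ⌊6.21905/2⌋ = 3; lat ⌊1.10756/1⌋ = 1.
Subsquare: lon ⌊0.21905/0.0833333⌋ = 2 → c; lat ⌊0.10756/0.0416667⌋ = 2 → c.
Extended square: lon ⌊0.05238/0.00833333⌋ = 6; lat ⌊0.02423/0.00416667⌋ = 5.

AF31cc65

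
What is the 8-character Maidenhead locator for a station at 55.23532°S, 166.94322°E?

RD34ls33

Offset from 180°W / 90°S: lon 346.94322°, lat 34.76468°.
Field: 346.94322/20 → 17 → R, 34.76468/10 → 3 → D; chars RD.
Square: 6.94322/2 → 3, 4.76468/1 → 4; chars 34.
Subsquare: 0.94322/0.0833333 → 11 → l, 0.76468/0.0416667 → 18 → s; chars ls.
Extended square: 0.02655/0.00833333 → 3, 0.01468/0.00416667 → 3; chars 33.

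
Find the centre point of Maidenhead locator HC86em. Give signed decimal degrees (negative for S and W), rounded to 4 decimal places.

-63.4792, -23.6250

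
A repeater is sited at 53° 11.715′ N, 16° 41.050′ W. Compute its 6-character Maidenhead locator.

IO13pe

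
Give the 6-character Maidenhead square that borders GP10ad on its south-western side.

GP00xc

Longitude subsquare a = 0; −1 → -1, wraps to 23 = x, carry into square.
Longitude square 1; −1 → 0.
Latitude subsquare d = 3; −1 → 2 = c.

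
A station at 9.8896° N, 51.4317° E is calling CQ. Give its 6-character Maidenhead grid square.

LJ59rv

Add 180° to longitude and 90° to latitude: 231.4317, 99.8896.
Field: 231.4317/20 → 11 → L, 99.8896/10 → 9 → J; chars LJ.
Square: 11.4317/2 → 5, 9.8896/1 → 9; chars 59.
Subsquare: 1.4317/0.0833333 → 17 → r, 0.8896/0.0416667 → 21 → v; chars rv.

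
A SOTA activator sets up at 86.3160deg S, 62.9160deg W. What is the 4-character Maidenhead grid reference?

Shift to the Maidenhead origin (180°W, 90°S): lon 117.08, lat 3.68.
Field: 117.08/20 → 5 → F, 3.68/10 → 0 → A; chars FA.
Square: 17.08/2 → 8, 3.68/1 → 3; chars 83.

FA83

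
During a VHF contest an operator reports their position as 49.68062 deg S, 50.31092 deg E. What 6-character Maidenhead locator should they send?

LE50dh

Offset from 180°W / 90°S: lon 230.3109°, lat 40.3194°.
Field: 230.3109/20 → 11 → L, 40.3194/10 → 4 → E; chars LE.
Square: 10.3109/2 → 5, 0.3194/1 → 0; chars 50.
Subsquare: 0.3109/0.0833333 → 3 → d, 0.3194/0.0416667 → 7 → h; chars dh.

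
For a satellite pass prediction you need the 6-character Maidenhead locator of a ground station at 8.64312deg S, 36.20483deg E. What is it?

KI81ci

Add 180° to longitude and 90° to latitude: 216.2048, 81.3569.
Field (20°×10°, letters A–R): lon ⌊216.2048/20⌋ = 10 → K; lat ⌊81.3569/10⌋ = 8 → I.
Square (2°×1°, digits 0–9): lon ⌊16.2048/2⌋ = 8; lat ⌊1.3569/1⌋ = 1.
Subsquare (5′×2.5′, letters a–x): lon ⌊0.2048/0.0833333⌋ = 2 → c; lat ⌊0.3569/0.0416667⌋ = 8 → i.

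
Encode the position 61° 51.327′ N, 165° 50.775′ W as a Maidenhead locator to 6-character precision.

AP71bu

Add 180° to longitude and 90° to latitude: 14.1538, 151.8554.
Field: 14.1538/20 → 0 → A, 151.8554/10 → 15 → P; chars AP.
Square: 14.1538/2 → 7, 1.8554/1 → 1; chars 71.
Subsquare: 0.1538/0.0833333 → 1 → b, 0.8554/0.0416667 → 20 → u; chars bu.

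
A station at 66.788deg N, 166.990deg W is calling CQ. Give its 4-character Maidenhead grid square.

AP66

Shift to the Maidenhead origin (180°W, 90°S): lon 13.01, lat 156.79.
Field: 13.01/20 → 0 → A, 156.79/10 → 15 → P; chars AP.
Square: 13.01/2 → 6, 6.79/1 → 6; chars 66.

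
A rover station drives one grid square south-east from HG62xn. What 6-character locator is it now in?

Longitude subsquare x = 23; +1 → 24, wraps to 0 = a, carry into square.
Longitude square 6; +1 → 7.
Latitude subsquare n = 13; −1 → 12 = m.

HG72am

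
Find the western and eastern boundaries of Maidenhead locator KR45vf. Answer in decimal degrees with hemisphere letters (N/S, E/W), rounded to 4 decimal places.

29.7500° E, 29.8333° E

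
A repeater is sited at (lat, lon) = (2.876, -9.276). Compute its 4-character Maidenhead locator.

IJ52

Offset from 180°W / 90°S: lon 170.72°, lat 92.88°.
Field: lon ⌊170.72/20⌋ = 8 → I; lat ⌊92.88/10⌋ = 9 → J.
Square: lon ⌊10.72/2⌋ = 5; lat ⌊2.88/1⌋ = 2.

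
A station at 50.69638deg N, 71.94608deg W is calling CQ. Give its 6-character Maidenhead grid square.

Add 180° to longitude and 90° to latitude: 108.0539, 140.6964.
Field: lon ⌊108.0539/20⌋ = 5 → F; lat ⌊140.6964/10⌋ = 14 → O.
Square: lon ⌊8.0539/2⌋ = 4; lat ⌊0.6964/1⌋ = 0.
Subsquare: lon ⌊0.0539/0.0833333⌋ = 0 → a; lat ⌊0.6964/0.0416667⌋ = 16 → q.

FO40aq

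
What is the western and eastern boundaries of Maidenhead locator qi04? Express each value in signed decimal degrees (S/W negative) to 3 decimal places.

140.000, 142.000

Field Q=16, I=8: +16·20° lon, +8·10° lat → SW at lon 140°, lat -10°.
Square 0, 4: +0·2° lon, +4·1° lat → SW at lon 140°, lat -6°.
Cell spans 2° lon × 1° lat.
west 140.000, east 142.000.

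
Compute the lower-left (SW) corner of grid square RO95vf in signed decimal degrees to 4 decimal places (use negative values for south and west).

Field R=17, O=14: +17·20° lon, +14·10° lat → SW at lon 160°, lat 50°.
Square 9, 5: +9·2° lon, +5·1° lat → SW at lon 178°, lat 55°.
Subsquare v=21, f=5: +21·0.0833333° lon, +5·0.0416667° lat → SW at lon 179.75°, lat 55.2083°.
latitude 55.2083, longitude 179.7500.

55.2083, 179.7500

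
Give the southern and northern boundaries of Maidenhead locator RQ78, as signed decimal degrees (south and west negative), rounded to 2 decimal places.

Field R=17, Q=16: +17·20° lon, +16·10° lat → SW at lon 160°, lat 70°.
Square 7, 8: +7·2° lon, +8·1° lat → SW at lon 174°, lat 78°.
Cell spans 2° lon × 1° lat.
south 78.00, north 79.00.

78.00, 79.00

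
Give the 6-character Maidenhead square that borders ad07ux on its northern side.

Latitude subsquare x = 23; +1 → 24, wraps to 0 = a, carry into square.
Latitude square 7; +1 → 8.
The longitude characters are unchanged.

AD08ua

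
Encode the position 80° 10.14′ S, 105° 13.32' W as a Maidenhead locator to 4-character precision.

DA79

Add 180° to longitude and 90° to latitude: 74.78, 9.83.
Field: lon ⌊74.78/20⌋ = 3 → D; lat ⌊9.83/10⌋ = 0 → A.
Square: lon ⌊14.78/2⌋ = 7; lat ⌊9.83/1⌋ = 9.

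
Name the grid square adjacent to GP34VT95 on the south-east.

Longitude extended square 9; +1 → 10, wraps to 0, carry into subsquare.
Longitude subsquare v = 21; +1 → 22 = w.
Latitude extended square 5; −1 → 4.

GP34wt04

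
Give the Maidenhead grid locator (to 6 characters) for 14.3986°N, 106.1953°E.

Add 180° to longitude and 90° to latitude: 286.1953, 104.3986.
Field: lon ⌊286.1953/20⌋ = 14 → O; lat ⌊104.3986/10⌋ = 10 → K.
Square: lon ⌊6.1953/2⌋ = 3; lat ⌊4.3986/1⌋ = 4.
Subsquare: lon ⌊0.1953/0.0833333⌋ = 2 → c; lat ⌊0.3986/0.0416667⌋ = 9 → j.

OK34cj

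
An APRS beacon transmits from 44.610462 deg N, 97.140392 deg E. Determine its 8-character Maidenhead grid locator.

Add 180° to longitude and 90° to latitude: 277.14039, 134.61046.
Field: 277.14039/20 → 13 → N, 134.61046/10 → 13 → N; chars NN.
Square: 17.14039/2 → 8, 4.61046/1 → 4; chars 84.
Subsquare: 1.14039/0.0833333 → 13 → n, 0.61046/0.0416667 → 14 → o; chars no.
Extended square: 0.05706/0.00833333 → 6, 0.02713/0.00416667 → 6; chars 66.

NN84no66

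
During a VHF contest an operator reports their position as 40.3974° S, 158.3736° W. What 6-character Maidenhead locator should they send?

BE09to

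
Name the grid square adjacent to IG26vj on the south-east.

Longitude subsquare v = 21; +1 → 22 = w.
Latitude subsquare j = 9; −1 → 8 = i.

IG26wi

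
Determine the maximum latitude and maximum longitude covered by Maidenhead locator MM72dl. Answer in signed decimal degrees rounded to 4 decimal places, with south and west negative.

32.5000, 74.3333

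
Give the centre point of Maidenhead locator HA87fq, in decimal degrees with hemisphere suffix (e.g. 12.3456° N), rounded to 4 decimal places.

82.3125° S, 23.5417° W

Field H=7, A=0: +7·20° lon, +0·10° lat → SW at lon -40°, lat -90°.
Square 8, 7: +8·2° lon, +7·1° lat → SW at lon -24°, lat -83°.
Subsquare f=5, q=16: +5·0.0833333° lon, +16·0.0416667° lat → SW at lon -23.5833°, lat -82.3333°.
Cell spans 0.0833333° lon × 0.0416667° lat. Centre is SW corner plus half of each.
latitude 82.3125° S, longitude 23.5417° W.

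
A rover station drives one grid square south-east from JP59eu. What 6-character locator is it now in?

JP59ft

Longitude subsquare e = 4; +1 → 5 = f.
Latitude subsquare u = 20; −1 → 19 = t.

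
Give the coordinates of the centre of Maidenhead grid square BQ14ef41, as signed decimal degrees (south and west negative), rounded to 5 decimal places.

74.21458, -157.62917

Field B=1, Q=16: +1·20° lon, +16·10° lat → SW at lon -160°, lat 70°.
Square 1, 4: +1·2° lon, +4·1° lat → SW at lon -158°, lat 74°.
Subsquare e=4, f=5: +4·0.0833333° lon, +5·0.0416667° lat → SW at lon -157.667°, lat 74.2083°.
Extended square 4, 1: +4·0.00833333° lon, +1·0.00416667° lat → SW at lon -157.633°, lat 74.2125°.
Cell spans 0.00833333° lon × 0.00416667° lat. Centre is SW corner plus half of each.
latitude 74.21458, longitude -157.62917.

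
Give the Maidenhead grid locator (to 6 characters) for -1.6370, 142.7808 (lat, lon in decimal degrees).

Shift to the Maidenhead origin (180°W, 90°S): lon 322.7808, lat 88.3630.
Field (20°×10°, letters A–R): 322.7808/20 → 16 → Q, 88.3630/10 → 8 → I; chars QI.
Square (2°×1°, digits 0–9): 2.7808/2 → 1, 8.3630/1 → 8; chars 18.
Subsquare (5′×2.5′, letters a–x): 0.7808/0.0833333 → 9 → j, 0.3630/0.0416667 → 8 → i; chars ji.

QI18ji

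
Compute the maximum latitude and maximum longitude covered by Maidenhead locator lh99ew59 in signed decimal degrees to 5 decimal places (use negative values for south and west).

-10.04167, 58.38333

Field L=11, H=7: +11·20° lon, +7·10° lat → SW at lon 40°, lat -20°.
Square 9, 9: +9·2° lon, +9·1° lat → SW at lon 58°, lat -11°.
Subsquare e=4, w=22: +4·0.0833333° lon, +22·0.0416667° lat → SW at lon 58.3333°, lat -10.0833°.
Extended square 5, 9: +5·0.00833333° lon, +9·0.00416667° lat → SW at lon 58.375°, lat -10.0458°.
Cell spans 0.00833333° lon × 0.00416667° lat. NE corner is SW corner plus one full cell.
latitude -10.04167, longitude 58.38333.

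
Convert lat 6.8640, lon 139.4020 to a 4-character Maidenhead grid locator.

Add 180° to longitude and 90° to latitude: 319.40, 96.86.
Field (20°×10°, letters A–R): 319.40/20 → 15 → P, 96.86/10 → 9 → J; chars PJ.
Square (2°×1°, digits 0–9): 19.40/2 → 9, 6.86/1 → 6; chars 96.

PJ96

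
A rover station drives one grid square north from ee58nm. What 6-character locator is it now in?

Latitude subsquare m = 12; +1 → 13 = n.
The longitude characters are unchanged.

EE58nn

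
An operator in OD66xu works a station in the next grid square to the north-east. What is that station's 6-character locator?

OD76av

Longitude subsquare x = 23; +1 → 24, wraps to 0 = a, carry into square.
Longitude square 6; +1 → 7.
Latitude subsquare u = 20; +1 → 21 = v.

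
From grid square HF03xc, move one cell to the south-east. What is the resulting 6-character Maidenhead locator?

Longitude subsquare x = 23; +1 → 24, wraps to 0 = a, carry into square.
Longitude square 0; +1 → 1.
Latitude subsquare c = 2; −1 → 1 = b.

HF13ab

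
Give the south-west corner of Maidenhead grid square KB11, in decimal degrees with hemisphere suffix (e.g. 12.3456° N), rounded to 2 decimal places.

79.00° S, 22.00° E

Field K=10, B=1: +10·20° lon, +1·10° lat → SW at lon 20°, lat -80°.
Square 1, 1: +1·2° lon, +1·1° lat → SW at lon 22°, lat -79°.
latitude 79.00° S, longitude 22.00° E.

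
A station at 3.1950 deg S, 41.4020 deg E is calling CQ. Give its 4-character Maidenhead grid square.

LI06

Offset from 180°W / 90°S: lon 221.40°, lat 86.81°.
Field: 221.40/20 → 11 → L, 86.81/10 → 8 → I; chars LI.
Square: 1.40/2 → 0, 6.81/1 → 6; chars 06.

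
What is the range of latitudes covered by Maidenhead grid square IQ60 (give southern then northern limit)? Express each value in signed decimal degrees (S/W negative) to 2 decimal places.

70.00, 71.00

Field I=8, Q=16: +8·20° lon, +16·10° lat → SW at lon -20°, lat 70°.
Square 6, 0: +6·2° lon, +0·1° lat → SW at lon -8°, lat 70°.
Cell spans 2° lon × 1° lat.
south 70.00, north 71.00.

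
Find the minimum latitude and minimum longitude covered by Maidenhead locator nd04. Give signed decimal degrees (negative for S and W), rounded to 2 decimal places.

Field N=13, D=3: +13·20° lon, +3·10° lat → SW at lon 80°, lat -60°.
Square 0, 4: +0·2° lon, +4·1° lat → SW at lon 80°, lat -56°.
latitude -56.00, longitude 80.00.

-56.00, 80.00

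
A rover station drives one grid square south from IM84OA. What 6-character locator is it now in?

Latitude subsquare a = 0; −1 → -1, wraps to 23 = x, carry into square.
Latitude square 4; −1 → 3.
The longitude characters are unchanged.

IM83ox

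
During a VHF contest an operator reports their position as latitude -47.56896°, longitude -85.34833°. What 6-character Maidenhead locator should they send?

EE72hk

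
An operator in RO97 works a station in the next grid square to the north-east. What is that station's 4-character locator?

AO08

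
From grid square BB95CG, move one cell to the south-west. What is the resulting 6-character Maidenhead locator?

BB95bf

Longitude subsquare c = 2; −1 → 1 = b.
Latitude subsquare g = 6; −1 → 5 = f.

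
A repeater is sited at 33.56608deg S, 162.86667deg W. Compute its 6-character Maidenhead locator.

Add 180° to longitude and 90° to latitude: 17.1333, 56.4339.
Field: 17.1333/20 → 0 → A, 56.4339/10 → 5 → F; chars AF.
Square: 17.1333/2 → 8, 6.4339/1 → 6; chars 86.
Subsquare: 1.1333/0.0833333 → 13 → n, 0.4339/0.0416667 → 10 → k; chars nk.

AF86nk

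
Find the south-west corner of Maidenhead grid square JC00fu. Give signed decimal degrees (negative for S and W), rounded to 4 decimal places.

Field J=9, C=2: +9·20° lon, +2·10° lat → SW at lon 0°, lat -70°.
Square 0, 0: +0·2° lon, +0·1° lat → SW at lon 0°, lat -70°.
Subsquare f=5, u=20: +5·0.0833333° lon, +20·0.0416667° lat → SW at lon 0.416667°, lat -69.1667°.
latitude -69.1667, longitude 0.4167.

-69.1667, 0.4167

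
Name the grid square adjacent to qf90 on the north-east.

Longitude square 9; +1 → 10, wraps to 0, carry into field.
Longitude field Q = 16; +1 → 17 = R.
Latitude square 0; +1 → 1.

RF01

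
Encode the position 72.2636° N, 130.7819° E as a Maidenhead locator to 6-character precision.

PQ52jg

Shift to the Maidenhead origin (180°W, 90°S): lon 310.7819, lat 162.2636.
Field: 310.7819/20 → 15 → P, 162.2636/10 → 16 → Q; chars PQ.
Square: 10.7819/2 → 5, 2.2636/1 → 2; chars 52.
Subsquare: 0.7819/0.0833333 → 9 → j, 0.2636/0.0416667 → 6 → g; chars jg.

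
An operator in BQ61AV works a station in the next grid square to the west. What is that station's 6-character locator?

Longitude subsquare a = 0; −1 → -1, wraps to 23 = x, carry into square.
Longitude square 6; −1 → 5.
The latitude characters are unchanged.

BQ51xv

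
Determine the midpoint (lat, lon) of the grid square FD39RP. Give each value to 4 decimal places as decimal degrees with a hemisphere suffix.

50.3542° S, 72.5417° W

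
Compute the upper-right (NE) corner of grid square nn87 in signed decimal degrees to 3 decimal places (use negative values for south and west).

Field N=13, N=13: +13·20° lon, +13·10° lat → SW at lon 80°, lat 40°.
Square 8, 7: +8·2° lon, +7·1° lat → SW at lon 96°, lat 47°.
Cell spans 2° lon × 1° lat. NE corner is SW corner plus one full cell.
latitude 48.000, longitude 98.000.

48.000, 98.000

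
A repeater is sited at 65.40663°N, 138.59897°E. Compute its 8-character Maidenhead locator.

PP95hj17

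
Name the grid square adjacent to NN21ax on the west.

NN11xx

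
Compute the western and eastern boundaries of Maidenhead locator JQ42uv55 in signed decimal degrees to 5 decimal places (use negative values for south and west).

9.70833, 9.71667

Field J=9, Q=16: +9·20° lon, +16·10° lat → SW at lon 0°, lat 70°.
Square 4, 2: +4·2° lon, +2·1° lat → SW at lon 8°, lat 72°.
Subsquare u=20, v=21: +20·0.0833333° lon, +21·0.0416667° lat → SW at lon 9.66667°, lat 72.875°.
Extended square 5, 5: +5·0.00833333° lon, +5·0.00416667° lat → SW at lon 9.70833°, lat 72.8958°.
Cell spans 0.00833333° lon × 0.00416667° lat.
west 9.70833, east 9.71667.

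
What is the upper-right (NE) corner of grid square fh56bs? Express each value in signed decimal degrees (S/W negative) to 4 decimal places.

Field F=5, H=7: +5·20° lon, +7·10° lat → SW at lon -80°, lat -20°.
Square 5, 6: +5·2° lon, +6·1° lat → SW at lon -70°, lat -14°.
Subsquare b=1, s=18: +1·0.0833333° lon, +18·0.0416667° lat → SW at lon -69.9167°, lat -13.25°.
Cell spans 0.0833333° lon × 0.0416667° lat. NE corner is SW corner plus one full cell.
latitude -13.2083, longitude -69.8333.

-13.2083, -69.8333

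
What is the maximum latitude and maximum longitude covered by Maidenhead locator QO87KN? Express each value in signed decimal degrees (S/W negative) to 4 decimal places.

Field Q=16, O=14: +16·20° lon, +14·10° lat → SW at lon 140°, lat 50°.
Square 8, 7: +8·2° lon, +7·1° lat → SW at lon 156°, lat 57°.
Subsquare k=10, n=13: +10·0.0833333° lon, +13·0.0416667° lat → SW at lon 156.833°, lat 57.5417°.
Cell spans 0.0833333° lon × 0.0416667° lat. NE corner is SW corner plus one full cell.
latitude 57.5833, longitude 156.9167.

57.5833, 156.9167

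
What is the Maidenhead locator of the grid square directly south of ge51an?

Latitude subsquare n = 13; −1 → 12 = m.
The longitude characters are unchanged.

GE51am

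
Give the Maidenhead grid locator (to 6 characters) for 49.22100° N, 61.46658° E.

Add 180° to longitude and 90° to latitude: 241.4666, 139.2210.
Field: lon ⌊241.4666/20⌋ = 12 → M; lat ⌊139.2210/10⌋ = 13 → N.
Square: lon ⌊1.4666/2⌋ = 0; lat ⌊9.2210/1⌋ = 9.
Subsquare: lon ⌊1.4666/0.0833333⌋ = 17 → r; lat ⌊0.2210/0.0416667⌋ = 5 → f.

MN09rf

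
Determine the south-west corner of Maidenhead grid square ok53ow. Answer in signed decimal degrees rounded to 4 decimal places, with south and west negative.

Field O=14, K=10: +14·20° lon, +10·10° lat → SW at lon 100°, lat 10°.
Square 5, 3: +5·2° lon, +3·1° lat → SW at lon 110°, lat 13°.
Subsquare o=14, w=22: +14·0.0833333° lon, +22·0.0416667° lat → SW at lon 111.167°, lat 13.9167°.
latitude 13.9167, longitude 111.1667.

13.9167, 111.1667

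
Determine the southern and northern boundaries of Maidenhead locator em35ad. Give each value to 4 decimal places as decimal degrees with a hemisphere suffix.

35.1250° N, 35.1667° N

Field E=4, M=12: +4·20° lon, +12·10° lat → SW at lon -100°, lat 30°.
Square 3, 5: +3·2° lon, +5·1° lat → SW at lon -94°, lat 35°.
Subsquare a=0, d=3: +0·0.0833333° lon, +3·0.0416667° lat → SW at lon -94°, lat 35.125°.
Cell spans 0.0833333° lon × 0.0416667° lat.
south 35.1250° N, north 35.1667° N.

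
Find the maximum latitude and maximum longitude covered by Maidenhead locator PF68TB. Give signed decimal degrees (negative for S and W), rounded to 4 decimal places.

-31.9167, 133.6667

Field P=15, F=5: +15·20° lon, +5·10° lat → SW at lon 120°, lat -40°.
Square 6, 8: +6·2° lon, +8·1° lat → SW at lon 132°, lat -32°.
Subsquare t=19, b=1: +19·0.0833333° lon, +1·0.0416667° lat → SW at lon 133.583°, lat -31.9583°.
Cell spans 0.0833333° lon × 0.0416667° lat. NE corner is SW corner plus one full cell.
latitude -31.9167, longitude 133.6667.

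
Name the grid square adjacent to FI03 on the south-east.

FI12

Longitude square 0; +1 → 1.
Latitude square 3; −1 → 2.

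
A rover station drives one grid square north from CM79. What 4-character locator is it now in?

CN70

Latitude square 9; +1 → 10, wraps to 0, carry into field.
Latitude field M = 12; +1 → 13 = N.
The longitude characters are unchanged.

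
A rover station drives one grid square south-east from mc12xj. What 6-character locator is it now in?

MC22ai

Longitude subsquare x = 23; +1 → 24, wraps to 0 = a, carry into square.
Longitude square 1; +1 → 2.
Latitude subsquare j = 9; −1 → 8 = i.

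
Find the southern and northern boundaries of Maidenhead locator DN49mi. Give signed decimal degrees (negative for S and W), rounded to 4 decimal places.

49.3333, 49.3750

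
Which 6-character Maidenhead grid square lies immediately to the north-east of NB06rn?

NB06so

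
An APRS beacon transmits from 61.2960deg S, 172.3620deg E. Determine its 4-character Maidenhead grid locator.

RC68

Offset from 180°W / 90°S: lon 352.36°, lat 28.70°.
Field (20°×10°, letters A–R): 352.36/20 → 17 → R, 28.70/10 → 2 → C; chars RC.
Square (2°×1°, digits 0–9): 12.36/2 → 6, 8.70/1 → 8; chars 68.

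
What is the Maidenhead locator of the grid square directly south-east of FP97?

GP06

Longitude square 9; +1 → 10, wraps to 0, carry into field.
Longitude field F = 5; +1 → 6 = G.
Latitude square 7; −1 → 6.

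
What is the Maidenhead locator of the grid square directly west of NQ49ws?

NQ49vs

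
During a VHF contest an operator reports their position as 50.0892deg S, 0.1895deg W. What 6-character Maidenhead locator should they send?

ID99vv

Offset from 180°W / 90°S: lon 179.8105°, lat 39.9108°.
Field: 179.8105/20 → 8 → I, 39.9108/10 → 3 → D; chars ID.
Square: 19.8105/2 → 9, 9.9108/1 → 9; chars 99.
Subsquare: 1.8105/0.0833333 → 21 → v, 0.9108/0.0416667 → 21 → v; chars vv.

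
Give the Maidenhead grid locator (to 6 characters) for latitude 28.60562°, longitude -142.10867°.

BL88wo

Shift to the Maidenhead origin (180°W, 90°S): lon 37.8913, lat 118.6056.
Field: 37.8913/20 → 1 → B, 118.6056/10 → 11 → L; chars BL.
Square: 17.8913/2 → 8, 8.6056/1 → 8; chars 88.
Subsquare: 1.8913/0.0833333 → 22 → w, 0.6056/0.0416667 → 14 → o; chars wo.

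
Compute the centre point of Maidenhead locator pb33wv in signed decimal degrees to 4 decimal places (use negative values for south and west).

-76.1042, 127.8750

Field P=15, B=1: +15·20° lon, +1·10° lat → SW at lon 120°, lat -80°.
Square 3, 3: +3·2° lon, +3·1° lat → SW at lon 126°, lat -77°.
Subsquare w=22, v=21: +22·0.0833333° lon, +21·0.0416667° lat → SW at lon 127.833°, lat -76.125°.
Cell spans 0.0833333° lon × 0.0416667° lat. Centre is SW corner plus half of each.
latitude -76.1042, longitude 127.8750.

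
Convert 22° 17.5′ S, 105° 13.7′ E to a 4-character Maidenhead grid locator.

Shift to the Maidenhead origin (180°W, 90°S): lon 285.23, lat 67.71.
Field: lon ⌊285.23/20⌋ = 14 → O; lat ⌊67.71/10⌋ = 6 → G.
Square: lon ⌊5.23/2⌋ = 2; lat ⌊7.71/1⌋ = 7.

OG27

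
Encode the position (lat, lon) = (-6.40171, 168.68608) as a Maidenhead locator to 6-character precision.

RI43io

Add 180° to longitude and 90° to latitude: 348.6861, 83.5983.
Field: 348.6861/20 → 17 → R, 83.5983/10 → 8 → I; chars RI.
Square: 8.6861/2 → 4, 3.5983/1 → 3; chars 43.
Subsquare: 0.6861/0.0833333 → 8 → i, 0.5983/0.0416667 → 14 → o; chars io.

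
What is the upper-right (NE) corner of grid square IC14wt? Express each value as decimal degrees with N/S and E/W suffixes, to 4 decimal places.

Field I=8, C=2: +8·20° lon, +2·10° lat → SW at lon -20°, lat -70°.
Square 1, 4: +1·2° lon, +4·1° lat → SW at lon -18°, lat -66°.
Subsquare w=22, t=19: +22·0.0833333° lon, +19·0.0416667° lat → SW at lon -16.1667°, lat -65.2083°.
Cell spans 0.0833333° lon × 0.0416667° lat. NE corner is SW corner plus one full cell.
latitude 65.1667° S, longitude 16.0833° W.

65.1667° S, 16.0833° W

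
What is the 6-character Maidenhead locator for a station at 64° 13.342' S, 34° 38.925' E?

KC75hs

Offset from 180°W / 90°S: lon 214.6488°, lat 25.7776°.
Field (20°×10°, letters A–R): lon ⌊214.6488/20⌋ = 10 → K; lat ⌊25.7776/10⌋ = 2 → C.
Square (2°×1°, digits 0–9): lon ⌊14.6488/2⌋ = 7; lat ⌊5.7776/1⌋ = 5.
Subsquare (5′×2.5′, letters a–x): lon ⌊0.6488/0.0833333⌋ = 7 → h; lat ⌊0.7776/0.0416667⌋ = 18 → s.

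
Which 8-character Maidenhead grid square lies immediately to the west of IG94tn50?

IG94tn40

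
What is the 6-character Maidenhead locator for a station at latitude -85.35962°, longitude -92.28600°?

EA34up

Shift to the Maidenhead origin (180°W, 90°S): lon 87.7140, lat 4.6404.
Field: 87.7140/20 → 4 → E, 4.6404/10 → 0 → A; chars EA.
Square: 7.7140/2 → 3, 4.6404/1 → 4; chars 34.
Subsquare: 1.7140/0.0833333 → 20 → u, 0.6404/0.0416667 → 15 → p; chars up.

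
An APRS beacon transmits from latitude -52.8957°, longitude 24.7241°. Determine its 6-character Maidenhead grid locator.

KD27ic

Add 180° to longitude and 90° to latitude: 204.7241, 37.1043.
Field (20°×10°, letters A–R): lon ⌊204.7241/20⌋ = 10 → K; lat ⌊37.1043/10⌋ = 3 → D.
Square (2°×1°, digits 0–9): lon ⌊4.7241/2⌋ = 2; lat ⌊7.1043/1⌋ = 7.
Subsquare (5′×2.5′, letters a–x): lon ⌊0.7241/0.0833333⌋ = 8 → i; lat ⌊0.1043/0.0416667⌋ = 2 → c.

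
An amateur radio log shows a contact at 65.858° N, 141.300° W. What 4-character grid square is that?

BP95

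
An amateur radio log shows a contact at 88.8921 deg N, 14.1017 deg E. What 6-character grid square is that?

JR78bv

Offset from 180°W / 90°S: lon 194.1017°, lat 178.8921°.
Field: lon ⌊194.1017/20⌋ = 9 → J; lat ⌊178.8921/10⌋ = 17 → R.
Square: lon ⌊14.1017/2⌋ = 7; lat ⌊8.8921/1⌋ = 8.
Subsquare: lon ⌊0.1017/0.0833333⌋ = 1 → b; lat ⌊0.8921/0.0416667⌋ = 21 → v.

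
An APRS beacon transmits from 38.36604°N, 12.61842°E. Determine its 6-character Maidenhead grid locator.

JM68hi

Shift to the Maidenhead origin (180°W, 90°S): lon 192.6184, lat 128.3660.
Field (20°×10°, letters A–R): lon ⌊192.6184/20⌋ = 9 → J; lat ⌊128.3660/10⌋ = 12 → M.
Square (2°×1°, digits 0–9): lon ⌊12.6184/2⌋ = 6; lat ⌊8.3660/1⌋ = 8.
Subsquare (5′×2.5′, letters a–x): lon ⌊0.6184/0.0833333⌋ = 7 → h; lat ⌊0.3660/0.0416667⌋ = 8 → i.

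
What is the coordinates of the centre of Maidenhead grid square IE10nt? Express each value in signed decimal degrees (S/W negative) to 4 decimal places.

-49.1875, -16.8750

Field I=8, E=4: +8·20° lon, +4·10° lat → SW at lon -20°, lat -50°.
Square 1, 0: +1·2° lon, +0·1° lat → SW at lon -18°, lat -50°.
Subsquare n=13, t=19: +13·0.0833333° lon, +19·0.0416667° lat → SW at lon -16.9167°, lat -49.2083°.
Cell spans 0.0833333° lon × 0.0416667° lat. Centre is SW corner plus half of each.
latitude -49.1875, longitude -16.8750.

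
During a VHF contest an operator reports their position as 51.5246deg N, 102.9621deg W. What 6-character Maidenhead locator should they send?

Offset from 180°W / 90°S: lon 77.0379°, lat 141.5246°.
Field: 77.0379/20 → 3 → D, 141.5246/10 → 14 → O; chars DO.
Square: 17.0379/2 → 8, 1.5246/1 → 1; chars 81.
Subsquare: 1.0379/0.0833333 → 12 → m, 0.5246/0.0416667 → 12 → m; chars mm.

DO81mm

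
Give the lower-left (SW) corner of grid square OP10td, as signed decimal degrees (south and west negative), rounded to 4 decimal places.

Field O=14, P=15: +14·20° lon, +15·10° lat → SW at lon 100°, lat 60°.
Square 1, 0: +1·2° lon, +0·1° lat → SW at lon 102°, lat 60°.
Subsquare t=19, d=3: +19·0.0833333° lon, +3·0.0416667° lat → SW at lon 103.583°, lat 60.125°.
latitude 60.1250, longitude 103.5833.

60.1250, 103.5833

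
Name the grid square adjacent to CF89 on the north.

Latitude square 9; +1 → 10, wraps to 0, carry into field.
Latitude field F = 5; +1 → 6 = G.
The longitude characters are unchanged.

CG80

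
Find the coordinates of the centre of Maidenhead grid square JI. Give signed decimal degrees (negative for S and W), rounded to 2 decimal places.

Field J=9, I=8: +9·20° lon, +8·10° lat → SW at lon 0°, lat -10°.
Cell spans 20° lon × 10° lat. Centre is SW corner plus half of each.
latitude -5.00, longitude 10.00.

-5.00, 10.00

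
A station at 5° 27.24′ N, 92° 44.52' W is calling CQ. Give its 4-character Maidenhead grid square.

EJ35

Add 180° to longitude and 90° to latitude: 87.26, 95.45.
Field: lon ⌊87.26/20⌋ = 4 → E; lat ⌊95.45/10⌋ = 9 → J.
Square: lon ⌊7.26/2⌋ = 3; lat ⌊5.45/1⌋ = 5.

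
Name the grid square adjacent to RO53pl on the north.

Latitude subsquare l = 11; +1 → 12 = m.
The longitude characters are unchanged.

RO53pm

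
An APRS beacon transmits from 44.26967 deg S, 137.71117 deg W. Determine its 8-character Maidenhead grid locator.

Shift to the Maidenhead origin (180°W, 90°S): lon 42.28883, lat 45.73033.
Field: lon ⌊42.28883/20⌋ = 2 → C; lat ⌊45.73033/10⌋ = 4 → E.
Square: lon ⌊2.28883/2⌋ = 1; lat ⌊5.73033/1⌋ = 5.
Subsquare: lon ⌊0.28883/0.0833333⌋ = 3 → d; lat ⌊0.73033/0.0416667⌋ = 17 → r.
Extended square: lon ⌊0.03883/0.00833333⌋ = 4; lat ⌊0.02200/0.00416667⌋ = 5.

CE15dr45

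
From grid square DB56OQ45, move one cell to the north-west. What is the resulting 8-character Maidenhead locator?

DB56oq36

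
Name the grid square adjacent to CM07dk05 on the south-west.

CM07ck94

Longitude extended square 0; −1 → -1, wraps to 9, carry into subsquare.
Longitude subsquare d = 3; −1 → 2 = c.
Latitude extended square 5; −1 → 4.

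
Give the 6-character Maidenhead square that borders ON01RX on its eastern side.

Longitude subsquare r = 17; +1 → 18 = s.
The latitude characters are unchanged.

ON01sx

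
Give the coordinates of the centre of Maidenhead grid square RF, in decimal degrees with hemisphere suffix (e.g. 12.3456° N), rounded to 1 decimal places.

Field R=17, F=5: +17·20° lon, +5·10° lat → SW at lon 160°, lat -40°.
Cell spans 20° lon × 10° lat. Centre is SW corner plus half of each.
latitude 35.0° S, longitude 170.0° E.

35.0° S, 170.0° E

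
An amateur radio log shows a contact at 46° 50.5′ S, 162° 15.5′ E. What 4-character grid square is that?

Add 180° to longitude and 90° to latitude: 342.26, 43.16.
Field: lon ⌊342.26/20⌋ = 17 → R; lat ⌊43.16/10⌋ = 4 → E.
Square: lon ⌊2.26/2⌋ = 1; lat ⌊3.16/1⌋ = 3.

RE13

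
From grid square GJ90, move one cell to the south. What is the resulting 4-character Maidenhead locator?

GI99

Latitude square 0; −1 → -1, wraps to 9, carry into field.
Latitude field J = 9; −1 → 8 = I.
The longitude characters are unchanged.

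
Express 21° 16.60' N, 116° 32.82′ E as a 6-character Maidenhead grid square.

OL81gg

Shift to the Maidenhead origin (180°W, 90°S): lon 296.5470, lat 111.2767.
Field: lon ⌊296.5470/20⌋ = 14 → O; lat ⌊111.2767/10⌋ = 11 → L.
Square: lon ⌊16.5470/2⌋ = 8; lat ⌊1.2767/1⌋ = 1.
Subsquare: lon ⌊0.5470/0.0833333⌋ = 6 → g; lat ⌊0.2767/0.0416667⌋ = 6 → g.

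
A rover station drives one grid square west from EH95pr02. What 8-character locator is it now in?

Longitude extended square 0; −1 → -1, wraps to 9, carry into subsquare.
Longitude subsquare p = 15; −1 → 14 = o.
The latitude characters are unchanged.

EH95or92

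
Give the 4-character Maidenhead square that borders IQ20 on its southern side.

IP29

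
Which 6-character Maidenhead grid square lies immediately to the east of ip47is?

Longitude subsquare i = 8; +1 → 9 = j.
The latitude characters are unchanged.

IP47js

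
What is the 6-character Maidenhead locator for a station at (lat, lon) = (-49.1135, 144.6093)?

Add 180° to longitude and 90° to latitude: 324.6093, 40.8865.
Field: 324.6093/20 → 16 → Q, 40.8865/10 → 4 → E; chars QE.
Square: 4.6093/2 → 2, 0.8865/1 → 0; chars 20.
Subsquare: 0.6093/0.0833333 → 7 → h, 0.8865/0.0416667 → 21 → v; chars hv.

QE20hv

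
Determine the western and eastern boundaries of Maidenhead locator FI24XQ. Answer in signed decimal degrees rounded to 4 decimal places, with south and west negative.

Field F=5, I=8: +5·20° lon, +8·10° lat → SW at lon -80°, lat -10°.
Square 2, 4: +2·2° lon, +4·1° lat → SW at lon -76°, lat -6°.
Subsquare x=23, q=16: +23·0.0833333° lon, +16·0.0416667° lat → SW at lon -74.0833°, lat -5.33333°.
Cell spans 0.0833333° lon × 0.0416667° lat.
west -74.0833, east -74.0000.

-74.0833, -74.0000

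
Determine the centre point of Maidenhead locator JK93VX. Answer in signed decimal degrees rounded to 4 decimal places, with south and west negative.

13.9792, 19.7917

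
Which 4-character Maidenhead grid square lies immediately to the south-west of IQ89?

IQ78

Longitude square 8; −1 → 7.
Latitude square 9; −1 → 8.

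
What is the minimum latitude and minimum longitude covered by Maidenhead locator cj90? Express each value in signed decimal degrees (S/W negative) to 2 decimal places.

0.00, -122.00

Field C=2, J=9: +2·20° lon, +9·10° lat → SW at lon -140°, lat 0°.
Square 9, 0: +9·2° lon, +0·1° lat → SW at lon -122°, lat 0°.
latitude 0.00, longitude -122.00.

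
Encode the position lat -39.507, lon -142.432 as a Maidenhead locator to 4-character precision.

BF80

Shift to the Maidenhead origin (180°W, 90°S): lon 37.57, lat 50.49.
Field (20°×10°, letters A–R): 37.57/20 → 1 → B, 50.49/10 → 5 → F; chars BF.
Square (2°×1°, digits 0–9): 17.57/2 → 8, 0.49/1 → 0; chars 80.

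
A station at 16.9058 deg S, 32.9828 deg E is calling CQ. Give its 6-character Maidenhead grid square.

Offset from 180°W / 90°S: lon 212.9828°, lat 73.0942°.
Field: 212.9828/20 → 10 → K, 73.0942/10 → 7 → H; chars KH.
Square: 12.9828/2 → 6, 3.0942/1 → 3; chars 63.
Subsquare: 0.9828/0.0833333 → 11 → l, 0.0942/0.0416667 → 2 → c; chars lc.

KH63lc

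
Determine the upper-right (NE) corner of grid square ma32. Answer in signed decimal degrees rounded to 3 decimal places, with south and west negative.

-87.000, 68.000

Field M=12, A=0: +12·20° lon, +0·10° lat → SW at lon 60°, lat -90°.
Square 3, 2: +3·2° lon, +2·1° lat → SW at lon 66°, lat -88°.
Cell spans 2° lon × 1° lat. NE corner is SW corner plus one full cell.
latitude -87.000, longitude 68.000.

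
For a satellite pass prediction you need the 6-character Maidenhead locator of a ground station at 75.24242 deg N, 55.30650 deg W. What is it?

Offset from 180°W / 90°S: lon 124.6935°, lat 165.2424°.
Field: lon ⌊124.6935/20⌋ = 6 → G; lat ⌊165.2424/10⌋ = 16 → Q.
Square: lon ⌊4.6935/2⌋ = 2; lat ⌊5.2424/1⌋ = 5.
Subsquare: lon ⌊0.6935/0.0833333⌋ = 8 → i; lat ⌊0.2424/0.0416667⌋ = 5 → f.

GQ25if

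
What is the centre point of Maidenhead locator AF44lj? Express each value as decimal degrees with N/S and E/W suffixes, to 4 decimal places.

35.6042° S, 171.0417° W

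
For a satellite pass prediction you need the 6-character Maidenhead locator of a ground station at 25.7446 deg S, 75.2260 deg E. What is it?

Offset from 180°W / 90°S: lon 255.2260°, lat 64.2554°.
Field: 255.2260/20 → 12 → M, 64.2554/10 → 6 → G; chars MG.
Square: 15.2260/2 → 7, 4.2554/1 → 4; chars 74.
Subsquare: 1.2260/0.0833333 → 14 → o, 0.2554/0.0416667 → 6 → g; chars og.

MG74og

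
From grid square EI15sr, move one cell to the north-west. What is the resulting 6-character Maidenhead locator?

EI15rs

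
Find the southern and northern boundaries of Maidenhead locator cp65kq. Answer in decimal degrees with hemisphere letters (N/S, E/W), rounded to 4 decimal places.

Field C=2, P=15: +2·20° lon, +15·10° lat → SW at lon -140°, lat 60°.
Square 6, 5: +6·2° lon, +5·1° lat → SW at lon -128°, lat 65°.
Subsquare k=10, q=16: +10·0.0833333° lon, +16·0.0416667° lat → SW at lon -127.167°, lat 65.6667°.
Cell spans 0.0833333° lon × 0.0416667° lat.
south 65.6667° N, north 65.7083° N.

65.6667° N, 65.7083° N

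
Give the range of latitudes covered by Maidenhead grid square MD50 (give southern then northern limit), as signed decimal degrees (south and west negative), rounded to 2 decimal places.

Field M=12, D=3: +12·20° lon, +3·10° lat → SW at lon 60°, lat -60°.
Square 5, 0: +5·2° lon, +0·1° lat → SW at lon 70°, lat -60°.
Cell spans 2° lon × 1° lat.
south -60.00, north -59.00.

-60.00, -59.00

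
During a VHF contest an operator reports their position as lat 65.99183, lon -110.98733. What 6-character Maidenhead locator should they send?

DP45mx

Add 180° to longitude and 90° to latitude: 69.0127, 155.9918.
Field: 69.0127/20 → 3 → D, 155.9918/10 → 15 → P; chars DP.
Square: 9.0127/2 → 4, 5.9918/1 → 5; chars 45.
Subsquare: 1.0127/0.0833333 → 12 → m, 0.9918/0.0416667 → 23 → x; chars mx.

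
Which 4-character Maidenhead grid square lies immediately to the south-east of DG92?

EG01

Longitude square 9; +1 → 10, wraps to 0, carry into field.
Longitude field D = 3; +1 → 4 = E.
Latitude square 2; −1 → 1.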